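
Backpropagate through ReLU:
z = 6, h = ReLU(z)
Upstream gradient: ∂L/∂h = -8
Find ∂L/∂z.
∂L/∂z = -8

h = ReLU(6) = 6
Since z > 0: ∂h/∂z = 1
∂L/∂z = ∂L/∂h · ∂h/∂z = -8 × 1 = -8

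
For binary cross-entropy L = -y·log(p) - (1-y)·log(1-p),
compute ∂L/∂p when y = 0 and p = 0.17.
∂L/∂p = 1.205

∂L/∂p = -y/p + (1-y)/(1-p) = 0 + 1/0.83 = 1.205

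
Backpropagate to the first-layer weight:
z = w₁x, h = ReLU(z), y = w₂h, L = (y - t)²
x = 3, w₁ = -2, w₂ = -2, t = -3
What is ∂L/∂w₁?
∂L/∂w₁ = 0

Forward pass:
z = w₁x = -2×3 = -6
h = ReLU(-6) = 0
y = w₂h = -2×0 = 0

Backward pass:
∂L/∂y = 2(y - t) = 2(0 - -3) = 6
∂y/∂h = w₂ = -2
∂h/∂z = 0 (ReLU derivative)
∂z/∂w₁ = x = 3

∂L/∂w₁ = 6 × -2 × 0 × 3 = 0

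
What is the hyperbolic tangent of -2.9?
-0.994

tanh(-2.9) = (e^(-2.9) - e^(2.9))/(e^(-2.9) + e^(2.9)) = -0.994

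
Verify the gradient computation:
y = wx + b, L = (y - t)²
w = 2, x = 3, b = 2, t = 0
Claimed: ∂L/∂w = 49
Incorrect

y = (2)(3) + 2 = 8
∂L/∂y = 2(y - t) = 2(8 - 0) = 16
∂y/∂w = x = 3
∂L/∂w = 16 × 3 = 48

Claimed value: 49
Incorrect: The correct gradient is 48.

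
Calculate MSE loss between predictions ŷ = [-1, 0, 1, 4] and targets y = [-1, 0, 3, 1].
MSE = 3.25

MSE = (1/4)((-1--1)² + (0-0)² + (1-3)² + (4-1)²) = (1/4)(0 + 0 + 4 + 9) = 3.25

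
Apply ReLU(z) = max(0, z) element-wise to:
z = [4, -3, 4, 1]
h = [4, 0, 4, 1]

ReLU applied element-wise: max(0,4)=4, max(0,-3)=0, max(0,4)=4, max(0,1)=1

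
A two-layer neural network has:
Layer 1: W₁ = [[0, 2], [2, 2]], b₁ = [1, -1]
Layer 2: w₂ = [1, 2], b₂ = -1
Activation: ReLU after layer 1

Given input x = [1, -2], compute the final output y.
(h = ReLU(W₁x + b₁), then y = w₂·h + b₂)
y = -1

Layer 1 pre-activation: z₁ = [-3, -3]
After ReLU: h = [0, 0]
Layer 2 output: y = 1×0 + 2×0 + -1 = -1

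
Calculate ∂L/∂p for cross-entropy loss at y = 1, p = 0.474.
∂L/∂p = -2.11

∂L/∂p = -y/p + (1-y)/(1-p) = -1/0.474 + 0 = -2.11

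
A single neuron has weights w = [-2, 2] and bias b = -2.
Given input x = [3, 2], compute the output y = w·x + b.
y = -4

y = (-2)(3) + (2)(2) + -2 = -4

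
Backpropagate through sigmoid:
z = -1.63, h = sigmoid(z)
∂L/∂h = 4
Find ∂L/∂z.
∂L/∂z = 0.548

σ(-1.63) = 0.1638
σ'(-1.63) = σ(-1.63)(1 - σ(-1.63)) = 0.1638 × 0.8362 = 0.137
∂L/∂z = ∂L/∂h · σ'(z) = 4 × 0.137 = 0.548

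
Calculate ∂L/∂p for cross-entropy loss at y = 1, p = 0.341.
∂L/∂p = -2.933

∂L/∂p = -y/p + (1-y)/(1-p) = -1/0.341 + 0 = -2.933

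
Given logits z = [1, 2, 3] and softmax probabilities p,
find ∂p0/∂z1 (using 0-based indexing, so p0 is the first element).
∂p0/∂z1 = -0.02203

p = softmax(z) = [0.09003, 0.2447, 0.6652]
p0 = 0.09003, p1 = 0.2447

∂p0/∂z1 = -p0 × p1 = -0.09003 × 0.2447 = -0.02203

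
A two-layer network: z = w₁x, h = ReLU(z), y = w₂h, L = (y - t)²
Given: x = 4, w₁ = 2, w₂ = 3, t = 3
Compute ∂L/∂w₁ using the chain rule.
∂L/∂w₁ = 504

Forward pass:
z = w₁x = 2×4 = 8
h = ReLU(8) = 8
y = w₂h = 3×8 = 24

Backward pass:
∂L/∂y = 2(y - t) = 2(24 - 3) = 42
∂y/∂h = w₂ = 3
∂h/∂z = 1 (ReLU derivative)
∂z/∂w₁ = x = 4

∂L/∂w₁ = 42 × 3 × 1 × 4 = 504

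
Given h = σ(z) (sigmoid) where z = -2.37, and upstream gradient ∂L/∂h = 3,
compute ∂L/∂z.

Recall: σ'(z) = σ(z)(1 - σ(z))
∂L/∂z = 0.2345

σ(-2.37) = 0.08549
σ'(-2.37) = σ(-2.37)(1 - σ(-2.37)) = 0.08549 × 0.9145 = 0.07818
∂L/∂z = ∂L/∂h · σ'(z) = 3 × 0.07818 = 0.2345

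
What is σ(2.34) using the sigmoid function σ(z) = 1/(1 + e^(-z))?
0.9121

sigmoid(2.34) = 1/(1 + e^(-2.34)) = 1/(1 + 0.09633) = 0.9121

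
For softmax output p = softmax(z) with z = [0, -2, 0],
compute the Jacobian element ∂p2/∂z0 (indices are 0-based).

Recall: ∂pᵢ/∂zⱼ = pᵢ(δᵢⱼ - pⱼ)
∂p2/∂z0 = -0.2193

p = softmax(z) = [0.4683, 0.06338, 0.4683]
p2 = 0.4683, p0 = 0.4683

∂p2/∂z0 = -p2 × p0 = -0.4683 × 0.4683 = -0.2193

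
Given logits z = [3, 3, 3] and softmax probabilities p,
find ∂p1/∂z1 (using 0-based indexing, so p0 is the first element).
∂p1/∂z1 = 0.2222

p = softmax(z) = [0.3333, 0.3333, 0.3333]
p1 = 0.3333

∂p1/∂z1 = p1(1 - p1) = 0.3333 × (1 - 0.3333) = 0.2222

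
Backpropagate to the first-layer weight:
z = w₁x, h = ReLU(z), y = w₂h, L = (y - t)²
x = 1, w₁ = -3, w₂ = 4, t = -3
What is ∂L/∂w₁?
∂L/∂w₁ = 0

Forward pass:
z = w₁x = -3×1 = -3
h = ReLU(-3) = 0
y = w₂h = 4×0 = 0

Backward pass:
∂L/∂y = 2(y - t) = 2(0 - -3) = 6
∂y/∂h = w₂ = 4
∂h/∂z = 0 (ReLU derivative)
∂z/∂w₁ = x = 1

∂L/∂w₁ = 6 × 4 × 0 × 1 = 0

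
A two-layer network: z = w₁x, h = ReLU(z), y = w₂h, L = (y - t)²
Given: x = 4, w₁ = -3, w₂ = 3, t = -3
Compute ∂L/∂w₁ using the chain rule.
∂L/∂w₁ = 0

Forward pass:
z = w₁x = -3×4 = -12
h = ReLU(-12) = 0
y = w₂h = 3×0 = 0

Backward pass:
∂L/∂y = 2(y - t) = 2(0 - -3) = 6
∂y/∂h = w₂ = 3
∂h/∂z = 0 (ReLU derivative)
∂z/∂w₁ = x = 4

∂L/∂w₁ = 6 × 3 × 0 × 4 = 0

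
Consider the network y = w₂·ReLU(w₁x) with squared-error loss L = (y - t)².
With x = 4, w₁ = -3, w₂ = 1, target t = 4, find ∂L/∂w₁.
∂L/∂w₁ = 0

Forward pass:
z = w₁x = -3×4 = -12
h = ReLU(-12) = 0
y = w₂h = 1×0 = 0

Backward pass:
∂L/∂y = 2(y - t) = 2(0 - 4) = -8
∂y/∂h = w₂ = 1
∂h/∂z = 0 (ReLU derivative)
∂z/∂w₁ = x = 4

∂L/∂w₁ = -8 × 1 × 0 × 4 = 0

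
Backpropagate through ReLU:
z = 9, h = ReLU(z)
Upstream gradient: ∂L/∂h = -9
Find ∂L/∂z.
∂L/∂z = -9

h = ReLU(9) = 9
Since z > 0: ∂h/∂z = 1
∂L/∂z = ∂L/∂h · ∂h/∂z = -9 × 1 = -9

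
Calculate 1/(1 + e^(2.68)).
0.06416

sigmoid(-2.68) = 1/(1 + e^(2.68)) = 1/(1 + 14.59) = 0.06416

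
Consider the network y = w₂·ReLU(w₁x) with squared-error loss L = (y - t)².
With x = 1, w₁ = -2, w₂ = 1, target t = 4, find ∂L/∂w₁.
∂L/∂w₁ = 0

Forward pass:
z = w₁x = -2×1 = -2
h = ReLU(-2) = 0
y = w₂h = 1×0 = 0

Backward pass:
∂L/∂y = 2(y - t) = 2(0 - 4) = -8
∂y/∂h = w₂ = 1
∂h/∂z = 0 (ReLU derivative)
∂z/∂w₁ = x = 1

∂L/∂w₁ = -8 × 1 × 0 × 1 = 0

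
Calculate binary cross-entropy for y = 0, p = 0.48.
L = 0.6539

L = -0·log(0.48) - 1·log(0.52) = -log(0.52) = 0.6539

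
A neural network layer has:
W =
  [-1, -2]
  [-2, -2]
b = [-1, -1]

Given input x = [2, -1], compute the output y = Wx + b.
y = [-1, -3]

Wx = [-1×2 + -2×-1, -2×2 + -2×-1]
   = [0, -2]
y = Wx + b = [0 + -1, -2 + -1] = [-1, -3]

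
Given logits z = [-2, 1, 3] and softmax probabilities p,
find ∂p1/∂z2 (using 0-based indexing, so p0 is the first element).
∂p1/∂z2 = -0.1038

p = softmax(z) = [0.0059, 0.1185, 0.8756]
p1 = 0.1185, p2 = 0.8756

∂p1/∂z2 = -p1 × p2 = -0.1185 × 0.8756 = -0.1038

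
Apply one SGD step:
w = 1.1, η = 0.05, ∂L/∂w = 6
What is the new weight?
w_new = 0.8

w_new = w - η·∂L/∂w = 1.1 - 0.05×(6) = 1.1 - (0.3) = 0.8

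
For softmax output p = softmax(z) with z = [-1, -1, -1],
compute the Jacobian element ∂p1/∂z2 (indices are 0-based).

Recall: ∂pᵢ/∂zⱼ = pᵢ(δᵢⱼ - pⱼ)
∂p1/∂z2 = -0.1111

p = softmax(z) = [0.3333, 0.3333, 0.3333]
p1 = 0.3333, p2 = 0.3333

∂p1/∂z2 = -p1 × p2 = -0.3333 × 0.3333 = -0.1111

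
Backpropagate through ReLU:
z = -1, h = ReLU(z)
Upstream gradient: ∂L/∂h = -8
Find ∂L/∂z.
∂L/∂z = 0

h = ReLU(-1) = 0
Since z < 0: ∂h/∂z = 0
∂L/∂z = ∂L/∂h · ∂h/∂z = -8 × 0 = 0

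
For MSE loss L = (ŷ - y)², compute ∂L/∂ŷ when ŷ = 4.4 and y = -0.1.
∂L/∂ŷ = 9.0

∂L/∂ŷ = 2(ŷ - y) = 2(4.4 - -0.1) = 2(4.5) = 9.0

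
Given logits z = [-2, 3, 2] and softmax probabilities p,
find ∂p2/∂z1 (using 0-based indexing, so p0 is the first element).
∂p2/∂z1 = -0.1947

p = softmax(z) = [0.004902, 0.7275, 0.2676]
p2 = 0.2676, p1 = 0.7275

∂p2/∂z1 = -p2 × p1 = -0.2676 × 0.7275 = -0.1947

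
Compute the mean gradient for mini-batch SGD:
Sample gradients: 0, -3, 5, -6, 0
Average gradient = -0.8

Average = (1/5)(0 + -3 + 5 + -6 + 0) = -4/5 = -0.8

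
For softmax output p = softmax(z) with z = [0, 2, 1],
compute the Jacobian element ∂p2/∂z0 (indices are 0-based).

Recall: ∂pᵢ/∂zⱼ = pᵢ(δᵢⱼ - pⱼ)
∂p2/∂z0 = -0.02203

p = softmax(z) = [0.09003, 0.6652, 0.2447]
p2 = 0.2447, p0 = 0.09003

∂p2/∂z0 = -p2 × p0 = -0.2447 × 0.09003 = -0.02203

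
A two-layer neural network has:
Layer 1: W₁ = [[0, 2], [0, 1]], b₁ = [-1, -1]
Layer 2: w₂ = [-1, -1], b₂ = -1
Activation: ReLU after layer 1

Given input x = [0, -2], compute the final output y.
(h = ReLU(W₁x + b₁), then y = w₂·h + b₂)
y = -1

Layer 1 pre-activation: z₁ = [-5, -3]
After ReLU: h = [0, 0]
Layer 2 output: y = -1×0 + -1×0 + -1 = -1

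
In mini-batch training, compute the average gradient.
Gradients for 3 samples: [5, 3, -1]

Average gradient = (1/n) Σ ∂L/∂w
Average gradient = 2.333

Average = (1/3)(5 + 3 + -1) = 7/3 = 2.333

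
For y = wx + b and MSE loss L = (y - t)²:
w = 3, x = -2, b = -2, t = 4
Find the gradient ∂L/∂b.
∂L/∂b = -24

y = wx + b = (3)(-2) + -2 = -8
∂L/∂y = 2(y - t) = 2(-8 - 4) = -24
∂y/∂b = 1
∂L/∂b = ∂L/∂y · ∂y/∂b = -24 × 1 = -24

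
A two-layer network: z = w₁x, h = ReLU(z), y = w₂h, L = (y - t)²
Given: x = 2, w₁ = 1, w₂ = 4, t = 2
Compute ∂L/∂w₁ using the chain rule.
∂L/∂w₁ = 96

Forward pass:
z = w₁x = 1×2 = 2
h = ReLU(2) = 2
y = w₂h = 4×2 = 8

Backward pass:
∂L/∂y = 2(y - t) = 2(8 - 2) = 12
∂y/∂h = w₂ = 4
∂h/∂z = 1 (ReLU derivative)
∂z/∂w₁ = x = 2

∂L/∂w₁ = 12 × 4 × 1 × 2 = 96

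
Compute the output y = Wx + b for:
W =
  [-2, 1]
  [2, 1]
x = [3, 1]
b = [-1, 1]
y = [-6, 8]

Wx = [-2×3 + 1×1, 2×3 + 1×1]
   = [-5, 7]
y = Wx + b = [-5 + -1, 7 + 1] = [-6, 8]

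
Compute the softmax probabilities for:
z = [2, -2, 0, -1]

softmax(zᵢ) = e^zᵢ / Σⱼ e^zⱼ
p = [0.831, 0.0152, 0.1125, 0.0414]

exp(z) = [7.389, 0.1353, 1, 0.3679]
Sum = 8.892
p = [0.831, 0.0152, 0.1125, 0.0414]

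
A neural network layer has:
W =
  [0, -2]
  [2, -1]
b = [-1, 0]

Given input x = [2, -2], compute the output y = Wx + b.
y = [3, 6]

Wx = [0×2 + -2×-2, 2×2 + -1×-2]
   = [4, 6]
y = Wx + b = [4 + -1, 6 + 0] = [3, 6]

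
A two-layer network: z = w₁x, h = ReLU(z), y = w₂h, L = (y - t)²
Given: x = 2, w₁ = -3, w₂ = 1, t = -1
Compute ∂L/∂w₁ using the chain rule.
∂L/∂w₁ = 0

Forward pass:
z = w₁x = -3×2 = -6
h = ReLU(-6) = 0
y = w₂h = 1×0 = 0

Backward pass:
∂L/∂y = 2(y - t) = 2(0 - -1) = 2
∂y/∂h = w₂ = 1
∂h/∂z = 0 (ReLU derivative)
∂z/∂w₁ = x = 2

∂L/∂w₁ = 2 × 1 × 0 × 2 = 0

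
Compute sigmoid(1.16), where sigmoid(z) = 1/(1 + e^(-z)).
0.7613

sigmoid(1.16) = 1/(1 + e^(-1.16)) = 1/(1 + 0.3135) = 0.7613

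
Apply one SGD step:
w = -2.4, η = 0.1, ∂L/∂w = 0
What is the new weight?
w_new = -2.4

w_new = w - η·∂L/∂w = -2.4 - 0.1×(0) = -2.4 - (0) = -2.4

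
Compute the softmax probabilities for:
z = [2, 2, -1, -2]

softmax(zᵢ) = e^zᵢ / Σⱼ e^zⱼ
p = [0.4835, 0.4835, 0.0241, 0.0089]

exp(z) = [7.389, 7.389, 0.3679, 0.1353]
Sum = 15.28
p = [0.4835, 0.4835, 0.0241, 0.0089]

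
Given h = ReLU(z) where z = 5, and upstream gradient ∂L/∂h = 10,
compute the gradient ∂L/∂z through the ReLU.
∂L/∂z = 10

h = ReLU(5) = 5
Since z > 0: ∂h/∂z = 1
∂L/∂z = ∂L/∂h · ∂h/∂z = 10 × 1 = 10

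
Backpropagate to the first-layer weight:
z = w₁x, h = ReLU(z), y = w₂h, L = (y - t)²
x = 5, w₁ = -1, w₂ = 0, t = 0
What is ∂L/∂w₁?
∂L/∂w₁ = 0

Forward pass:
z = w₁x = -1×5 = -5
h = ReLU(-5) = 0
y = w₂h = 0×0 = 0

Backward pass:
∂L/∂y = 2(y - t) = 2(0 - 0) = 0
∂y/∂h = w₂ = 0
∂h/∂z = 0 (ReLU derivative)
∂z/∂w₁ = x = 5

∂L/∂w₁ = 0 × 0 × 0 × 5 = 0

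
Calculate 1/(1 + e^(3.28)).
0.03626

sigmoid(-3.28) = 1/(1 + e^(3.28)) = 1/(1 + 26.58) = 0.03626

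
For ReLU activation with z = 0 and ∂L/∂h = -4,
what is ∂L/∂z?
∂L/∂z = 0

h = ReLU(0) = 0
At z = 0: ∂h/∂z = 0 (by convention)
∂L/∂z = ∂L/∂h · ∂h/∂z = -4 × 0 = 0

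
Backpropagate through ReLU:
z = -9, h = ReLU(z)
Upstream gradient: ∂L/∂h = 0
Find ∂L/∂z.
∂L/∂z = 0

h = ReLU(-9) = 0
Since z < 0: ∂h/∂z = 0
∂L/∂z = ∂L/∂h · ∂h/∂z = 0 × 0 = 0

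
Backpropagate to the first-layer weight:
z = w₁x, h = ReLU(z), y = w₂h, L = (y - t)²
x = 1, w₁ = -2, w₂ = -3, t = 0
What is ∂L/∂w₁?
∂L/∂w₁ = 0

Forward pass:
z = w₁x = -2×1 = -2
h = ReLU(-2) = 0
y = w₂h = -3×0 = 0

Backward pass:
∂L/∂y = 2(y - t) = 2(0 - 0) = 0
∂y/∂h = w₂ = -3
∂h/∂z = 0 (ReLU derivative)
∂z/∂w₁ = x = 1

∂L/∂w₁ = 0 × -3 × 0 × 1 = 0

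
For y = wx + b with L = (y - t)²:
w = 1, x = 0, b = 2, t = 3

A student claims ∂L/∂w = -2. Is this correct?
Incorrect

y = (1)(0) + 2 = 2
∂L/∂y = 2(y - t) = 2(2 - 3) = -2
∂y/∂w = x = 0
∂L/∂w = -2 × 0 = 0

Claimed value: -2
Incorrect: The correct gradient is 0.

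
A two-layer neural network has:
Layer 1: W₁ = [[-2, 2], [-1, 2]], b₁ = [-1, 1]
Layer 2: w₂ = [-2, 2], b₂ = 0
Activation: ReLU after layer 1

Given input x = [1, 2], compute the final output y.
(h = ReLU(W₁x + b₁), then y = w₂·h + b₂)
y = 6

Layer 1 pre-activation: z₁ = [1, 4]
After ReLU: h = [1, 4]
Layer 2 output: y = -2×1 + 2×4 + 0 = 6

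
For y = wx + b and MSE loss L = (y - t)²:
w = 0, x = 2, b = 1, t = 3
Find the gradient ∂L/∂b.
∂L/∂b = -4

y = wx + b = (0)(2) + 1 = 1
∂L/∂y = 2(y - t) = 2(1 - 3) = -4
∂y/∂b = 1
∂L/∂b = ∂L/∂y · ∂y/∂b = -4 × 1 = -4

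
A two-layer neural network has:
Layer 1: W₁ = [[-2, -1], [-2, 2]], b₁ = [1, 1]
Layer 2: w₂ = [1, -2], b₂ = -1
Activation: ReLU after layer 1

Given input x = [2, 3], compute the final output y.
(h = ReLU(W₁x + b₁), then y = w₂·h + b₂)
y = -7

Layer 1 pre-activation: z₁ = [-6, 3]
After ReLU: h = [0, 3]
Layer 2 output: y = 1×0 + -2×3 + -1 = -7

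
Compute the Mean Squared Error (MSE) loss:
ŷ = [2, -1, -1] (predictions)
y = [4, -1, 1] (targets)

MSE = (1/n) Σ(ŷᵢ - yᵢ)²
MSE = 2.667

MSE = (1/3)((2-4)² + (-1--1)² + (-1-1)²) = (1/3)(4 + 0 + 4) = 2.667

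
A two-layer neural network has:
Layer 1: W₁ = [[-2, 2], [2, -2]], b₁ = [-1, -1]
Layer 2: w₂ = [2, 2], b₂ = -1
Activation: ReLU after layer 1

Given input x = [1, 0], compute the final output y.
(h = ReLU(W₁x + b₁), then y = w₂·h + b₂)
y = 1

Layer 1 pre-activation: z₁ = [-3, 1]
After ReLU: h = [0, 1]
Layer 2 output: y = 2×0 + 2×1 + -1 = 1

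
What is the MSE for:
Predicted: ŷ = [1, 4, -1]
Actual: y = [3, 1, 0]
MSE = 4.667

MSE = (1/3)((1-3)² + (4-1)² + (-1-0)²) = (1/3)(4 + 9 + 1) = 4.667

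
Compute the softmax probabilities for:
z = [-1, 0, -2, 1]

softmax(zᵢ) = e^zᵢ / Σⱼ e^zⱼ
p = [0.0871, 0.2369, 0.0321, 0.6439]

exp(z) = [0.3679, 1, 0.1353, 2.718]
Sum = 4.221
p = [0.0871, 0.2369, 0.0321, 0.6439]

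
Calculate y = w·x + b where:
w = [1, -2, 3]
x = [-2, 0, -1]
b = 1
y = -4

y = (1)(-2) + (-2)(0) + (3)(-1) + 1 = -4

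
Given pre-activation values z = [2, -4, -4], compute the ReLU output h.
h = [2, 0, 0]

ReLU applied element-wise: max(0,2)=2, max(0,-4)=0, max(0,-4)=0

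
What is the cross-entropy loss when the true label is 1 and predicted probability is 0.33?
L = 1.109

L = -1·log(0.33) - 0·log(0.67) = -log(0.33) = 1.109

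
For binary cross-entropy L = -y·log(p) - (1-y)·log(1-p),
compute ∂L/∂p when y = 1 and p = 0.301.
∂L/∂p = -3.322

∂L/∂p = -y/p + (1-y)/(1-p) = -1/0.301 + 0 = -3.322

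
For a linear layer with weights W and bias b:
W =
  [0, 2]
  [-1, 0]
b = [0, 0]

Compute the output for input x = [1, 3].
y = [6, -1]

Wx = [0×1 + 2×3, -1×1 + 0×3]
   = [6, -1]
y = Wx + b = [6 + 0, -1 + 0] = [6, -1]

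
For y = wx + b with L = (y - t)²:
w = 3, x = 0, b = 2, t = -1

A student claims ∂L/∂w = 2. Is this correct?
Incorrect

y = (3)(0) + 2 = 2
∂L/∂y = 2(y - t) = 2(2 - -1) = 6
∂y/∂w = x = 0
∂L/∂w = 6 × 0 = 0

Claimed value: 2
Incorrect: The correct gradient is 0.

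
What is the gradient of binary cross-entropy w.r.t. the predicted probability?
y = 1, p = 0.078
∂L/∂p = -12.82

∂L/∂p = -y/p + (1-y)/(1-p) = -1/0.078 + 0 = -12.82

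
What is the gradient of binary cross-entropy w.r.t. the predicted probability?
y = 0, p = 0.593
∂L/∂p = 2.457

∂L/∂p = -y/p + (1-y)/(1-p) = 0 + 1/0.407 = 2.457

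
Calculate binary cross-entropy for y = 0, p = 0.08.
L = 0.08338

L = -0·log(0.08) - 1·log(0.92) = -log(0.92) = 0.08338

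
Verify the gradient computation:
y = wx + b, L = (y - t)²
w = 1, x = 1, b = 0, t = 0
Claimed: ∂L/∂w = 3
Incorrect

y = (1)(1) + 0 = 1
∂L/∂y = 2(y - t) = 2(1 - 0) = 2
∂y/∂w = x = 1
∂L/∂w = 2 × 1 = 2

Claimed value: 3
Incorrect: The correct gradient is 2.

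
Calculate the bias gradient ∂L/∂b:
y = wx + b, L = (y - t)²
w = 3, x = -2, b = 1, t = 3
∂L/∂b = -16

y = wx + b = (3)(-2) + 1 = -5
∂L/∂y = 2(y - t) = 2(-5 - 3) = -16
∂y/∂b = 1
∂L/∂b = ∂L/∂y · ∂y/∂b = -16 × 1 = -16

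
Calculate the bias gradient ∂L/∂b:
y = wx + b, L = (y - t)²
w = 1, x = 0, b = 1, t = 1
∂L/∂b = 0

y = wx + b = (1)(0) + 1 = 1
∂L/∂y = 2(y - t) = 2(1 - 1) = 0
∂y/∂b = 1
∂L/∂b = ∂L/∂y · ∂y/∂b = 0 × 1 = 0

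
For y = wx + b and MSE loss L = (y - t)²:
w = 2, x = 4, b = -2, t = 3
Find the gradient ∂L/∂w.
∂L/∂w = 24

y = wx + b = (2)(4) + -2 = 6
∂L/∂y = 2(y - t) = 2(6 - 3) = 6
∂y/∂w = x = 4
∂L/∂w = ∂L/∂y · ∂y/∂w = 6 × 4 = 24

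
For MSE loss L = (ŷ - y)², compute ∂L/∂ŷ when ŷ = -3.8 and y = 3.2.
∂L/∂ŷ = -14.0

∂L/∂ŷ = 2(ŷ - y) = 2(-3.8 - 3.2) = 2(-7.0) = -14.0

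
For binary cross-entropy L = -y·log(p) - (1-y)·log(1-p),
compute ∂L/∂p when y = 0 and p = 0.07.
∂L/∂p = 1.075

∂L/∂p = -y/p + (1-y)/(1-p) = 0 + 1/0.93 = 1.075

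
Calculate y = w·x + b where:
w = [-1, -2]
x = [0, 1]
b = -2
y = -4

y = (-1)(0) + (-2)(1) + -2 = -4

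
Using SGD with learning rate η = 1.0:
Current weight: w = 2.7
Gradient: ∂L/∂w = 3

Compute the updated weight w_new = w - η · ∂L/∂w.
w_new = -0.3

w_new = w - η·∂L/∂w = 2.7 - 1.0×(3) = 2.7 - (3) = -0.3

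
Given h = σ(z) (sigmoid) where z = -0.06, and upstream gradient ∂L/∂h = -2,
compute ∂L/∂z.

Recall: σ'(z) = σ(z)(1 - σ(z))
∂L/∂z = -0.4996

σ(-0.06) = 0.485
σ'(-0.06) = σ(-0.06)(1 - σ(-0.06)) = 0.485 × 0.515 = 0.2498
∂L/∂z = ∂L/∂h · σ'(z) = -2 × 0.2498 = -0.4996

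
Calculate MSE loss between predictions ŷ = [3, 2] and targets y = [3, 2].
MSE = 0

MSE = (1/2)((3-3)² + (2-2)²) = (1/2)(0 + 0) = 0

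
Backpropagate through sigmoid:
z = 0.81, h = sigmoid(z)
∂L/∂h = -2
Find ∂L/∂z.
∂L/∂z = -0.4262

σ(0.81) = 0.6921
σ'(0.81) = σ(0.81)(1 - σ(0.81)) = 0.6921 × 0.3079 = 0.2131
∂L/∂z = ∂L/∂h · σ'(z) = -2 × 0.2131 = -0.4262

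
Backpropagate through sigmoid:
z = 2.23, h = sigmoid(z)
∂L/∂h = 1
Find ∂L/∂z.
∂L/∂z = 0.08766

σ(2.23) = 0.9029
σ'(2.23) = σ(2.23)(1 - σ(2.23)) = 0.9029 × 0.09709 = 0.08766
∂L/∂z = ∂L/∂h · σ'(z) = 1 × 0.08766 = 0.08766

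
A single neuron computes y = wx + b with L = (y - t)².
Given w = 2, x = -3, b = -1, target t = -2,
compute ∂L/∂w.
∂L/∂w = 30

y = wx + b = (2)(-3) + -1 = -7
∂L/∂y = 2(y - t) = 2(-7 - -2) = -10
∂y/∂w = x = -3
∂L/∂w = ∂L/∂y · ∂y/∂w = -10 × -3 = 30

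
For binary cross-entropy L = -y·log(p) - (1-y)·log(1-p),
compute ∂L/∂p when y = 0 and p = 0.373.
∂L/∂p = 1.595

∂L/∂p = -y/p + (1-y)/(1-p) = 0 + 1/0.627 = 1.595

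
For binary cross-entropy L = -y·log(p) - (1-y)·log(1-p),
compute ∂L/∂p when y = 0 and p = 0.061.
∂L/∂p = 1.065

∂L/∂p = -y/p + (1-y)/(1-p) = 0 + 1/0.939 = 1.065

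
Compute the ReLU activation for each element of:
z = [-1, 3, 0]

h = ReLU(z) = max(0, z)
h = [0, 3, 0]

ReLU applied element-wise: max(0,-1)=0, max(0,3)=3, max(0,0)=0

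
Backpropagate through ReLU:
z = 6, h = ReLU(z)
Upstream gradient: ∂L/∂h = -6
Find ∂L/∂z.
∂L/∂z = -6

h = ReLU(6) = 6
Since z > 0: ∂h/∂z = 1
∂L/∂z = ∂L/∂h · ∂h/∂z = -6 × 1 = -6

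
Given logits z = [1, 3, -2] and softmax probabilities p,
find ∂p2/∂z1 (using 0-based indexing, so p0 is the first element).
∂p2/∂z1 = -0.005166

p = softmax(z) = [0.1185, 0.8756, 0.0059]
p2 = 0.0059, p1 = 0.8756

∂p2/∂z1 = -p2 × p1 = -0.0059 × 0.8756 = -0.005166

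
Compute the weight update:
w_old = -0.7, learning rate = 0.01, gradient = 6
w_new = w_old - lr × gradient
w_new = -0.76

w_new = w - η·∂L/∂w = -0.7 - 0.01×(6) = -0.7 - (0.06) = -0.76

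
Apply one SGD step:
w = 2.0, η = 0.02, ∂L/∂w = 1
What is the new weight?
w_new = 1.98

w_new = w - η·∂L/∂w = 2.0 - 0.02×(1) = 2.0 - (0.02) = 1.98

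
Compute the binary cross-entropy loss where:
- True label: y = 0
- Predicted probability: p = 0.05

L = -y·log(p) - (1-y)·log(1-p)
L = 0.05129

L = -0·log(0.05) - 1·log(0.95) = -log(0.95) = 0.05129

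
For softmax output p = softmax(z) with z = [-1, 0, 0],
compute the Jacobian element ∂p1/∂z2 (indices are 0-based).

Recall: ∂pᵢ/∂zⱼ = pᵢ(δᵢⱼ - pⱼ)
∂p1/∂z2 = -0.1784

p = softmax(z) = [0.1554, 0.4223, 0.4223]
p1 = 0.4223, p2 = 0.4223

∂p1/∂z2 = -p1 × p2 = -0.4223 × 0.4223 = -0.1784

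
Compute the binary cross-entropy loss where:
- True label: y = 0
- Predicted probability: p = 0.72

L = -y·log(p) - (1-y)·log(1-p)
L = 1.273

L = -0·log(0.72) - 1·log(0.28) = -log(0.28) = 1.273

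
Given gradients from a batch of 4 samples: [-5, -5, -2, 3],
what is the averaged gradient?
Average gradient = -2.25

Average = (1/4)(-5 + -5 + -2 + 3) = -9/4 = -2.25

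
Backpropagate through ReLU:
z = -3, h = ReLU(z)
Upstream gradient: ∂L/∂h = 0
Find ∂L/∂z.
∂L/∂z = 0

h = ReLU(-3) = 0
Since z < 0: ∂h/∂z = 0
∂L/∂z = ∂L/∂h · ∂h/∂z = 0 × 0 = 0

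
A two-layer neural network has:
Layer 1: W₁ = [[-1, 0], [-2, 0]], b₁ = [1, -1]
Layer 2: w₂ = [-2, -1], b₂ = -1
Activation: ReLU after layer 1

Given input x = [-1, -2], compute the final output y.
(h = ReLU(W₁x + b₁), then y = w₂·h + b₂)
y = -6

Layer 1 pre-activation: z₁ = [2, 1]
After ReLU: h = [2, 1]
Layer 2 output: y = -2×2 + -1×1 + -1 = -6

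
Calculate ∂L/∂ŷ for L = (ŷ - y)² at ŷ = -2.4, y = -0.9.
∂L/∂ŷ = -3.0

∂L/∂ŷ = 2(ŷ - y) = 2(-2.4 - -0.9) = 2(-1.5) = -3.0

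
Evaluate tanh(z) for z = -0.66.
-0.5784

tanh(-0.66) = (e^(-0.66) - e^(0.66))/(e^(-0.66) + e^(0.66)) = -0.5784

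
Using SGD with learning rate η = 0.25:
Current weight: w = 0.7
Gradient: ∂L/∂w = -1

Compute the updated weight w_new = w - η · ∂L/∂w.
w_new = 0.95

w_new = w - η·∂L/∂w = 0.7 - 0.25×(-1) = 0.7 - (-0.25) = 0.95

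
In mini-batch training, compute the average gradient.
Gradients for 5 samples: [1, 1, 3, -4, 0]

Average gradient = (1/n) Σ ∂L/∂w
Average gradient = 0.2

Average = (1/5)(1 + 1 + 3 + -4 + 0) = 1/5 = 0.2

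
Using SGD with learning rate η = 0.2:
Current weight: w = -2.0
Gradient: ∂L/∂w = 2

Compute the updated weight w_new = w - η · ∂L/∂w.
w_new = -2.4

w_new = w - η·∂L/∂w = -2.0 - 0.2×(2) = -2.0 - (0.4) = -2.4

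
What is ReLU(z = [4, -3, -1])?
h = [4, 0, 0]

ReLU applied element-wise: max(0,4)=4, max(0,-3)=0, max(0,-1)=0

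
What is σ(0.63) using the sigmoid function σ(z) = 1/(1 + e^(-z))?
0.6525

sigmoid(0.63) = 1/(1 + e^(-0.63)) = 1/(1 + 0.5326) = 0.6525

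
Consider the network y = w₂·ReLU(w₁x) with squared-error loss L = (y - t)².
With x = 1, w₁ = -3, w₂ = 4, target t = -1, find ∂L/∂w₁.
∂L/∂w₁ = 0

Forward pass:
z = w₁x = -3×1 = -3
h = ReLU(-3) = 0
y = w₂h = 4×0 = 0

Backward pass:
∂L/∂y = 2(y - t) = 2(0 - -1) = 2
∂y/∂h = w₂ = 4
∂h/∂z = 0 (ReLU derivative)
∂z/∂w₁ = x = 1

∂L/∂w₁ = 2 × 4 × 0 × 1 = 0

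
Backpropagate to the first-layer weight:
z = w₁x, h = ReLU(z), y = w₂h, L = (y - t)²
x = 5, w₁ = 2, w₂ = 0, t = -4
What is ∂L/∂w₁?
∂L/∂w₁ = 0

Forward pass:
z = w₁x = 2×5 = 10
h = ReLU(10) = 10
y = w₂h = 0×10 = 0

Backward pass:
∂L/∂y = 2(y - t) = 2(0 - -4) = 8
∂y/∂h = w₂ = 0
∂h/∂z = 1 (ReLU derivative)
∂z/∂w₁ = x = 5

∂L/∂w₁ = 8 × 0 × 1 × 5 = 0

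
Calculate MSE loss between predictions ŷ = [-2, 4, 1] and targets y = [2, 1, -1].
MSE = 9.667

MSE = (1/3)((-2-2)² + (4-1)² + (1--1)²) = (1/3)(16 + 9 + 4) = 9.667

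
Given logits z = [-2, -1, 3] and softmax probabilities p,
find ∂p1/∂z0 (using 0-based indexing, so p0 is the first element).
∂p1/∂z0 = -0.0001175

p = softmax(z) = [0.006573, 0.01787, 0.9756]
p1 = 0.01787, p0 = 0.006573

∂p1/∂z0 = -p1 × p0 = -0.01787 × 0.006573 = -0.0001175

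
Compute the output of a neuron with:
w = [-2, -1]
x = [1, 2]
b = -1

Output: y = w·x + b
y = -5

y = (-2)(1) + (-1)(2) + -1 = -5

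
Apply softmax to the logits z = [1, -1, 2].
p = [0.2595, 0.0351, 0.7054]

exp(z) = [2.718, 0.3679, 7.389]
Sum = 10.48
p = [0.2595, 0.0351, 0.7054]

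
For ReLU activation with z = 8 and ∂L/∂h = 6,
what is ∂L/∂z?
∂L/∂z = 6

h = ReLU(8) = 8
Since z > 0: ∂h/∂z = 1
∂L/∂z = ∂L/∂h · ∂h/∂z = 6 × 1 = 6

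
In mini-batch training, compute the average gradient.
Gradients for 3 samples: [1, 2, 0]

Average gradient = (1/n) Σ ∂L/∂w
Average gradient = 1

Average = (1/3)(1 + 2 + 0) = 3/3 = 1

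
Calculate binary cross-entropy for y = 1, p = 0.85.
L = 0.1625

L = -1·log(0.85) - 0·log(0.15) = -log(0.85) = 0.1625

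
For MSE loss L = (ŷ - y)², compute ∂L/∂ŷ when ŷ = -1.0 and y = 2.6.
∂L/∂ŷ = -7.2

∂L/∂ŷ = 2(ŷ - y) = 2(-1.0 - 2.6) = 2(-3.6) = -7.2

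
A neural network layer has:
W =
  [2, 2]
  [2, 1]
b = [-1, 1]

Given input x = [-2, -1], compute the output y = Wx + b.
y = [-7, -4]

Wx = [2×-2 + 2×-1, 2×-2 + 1×-1]
   = [-6, -5]
y = Wx + b = [-6 + -1, -5 + 1] = [-7, -4]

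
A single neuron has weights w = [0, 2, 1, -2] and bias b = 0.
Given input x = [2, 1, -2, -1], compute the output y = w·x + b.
y = 2

y = (0)(2) + (2)(1) + (1)(-2) + (-2)(-1) + 0 = 2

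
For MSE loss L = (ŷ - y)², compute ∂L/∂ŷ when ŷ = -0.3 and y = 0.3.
∂L/∂ŷ = -1.2

∂L/∂ŷ = 2(ŷ - y) = 2(-0.3 - 0.3) = 2(-0.6) = -1.2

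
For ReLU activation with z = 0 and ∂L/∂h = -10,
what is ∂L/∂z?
∂L/∂z = 0

h = ReLU(0) = 0
At z = 0: ∂h/∂z = 0 (by convention)
∂L/∂z = ∂L/∂h · ∂h/∂z = -10 × 0 = 0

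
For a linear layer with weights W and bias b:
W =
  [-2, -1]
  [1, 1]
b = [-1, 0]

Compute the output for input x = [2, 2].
y = [-7, 4]

Wx = [-2×2 + -1×2, 1×2 + 1×2]
   = [-6, 4]
y = Wx + b = [-6 + -1, 4 + 0] = [-7, 4]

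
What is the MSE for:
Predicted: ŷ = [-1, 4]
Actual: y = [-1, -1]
MSE = 12.5

MSE = (1/2)((-1--1)² + (4--1)²) = (1/2)(0 + 25) = 12.5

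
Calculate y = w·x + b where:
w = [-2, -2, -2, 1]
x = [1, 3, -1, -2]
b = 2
y = -6

y = (-2)(1) + (-2)(3) + (-2)(-1) + (1)(-2) + 2 = -6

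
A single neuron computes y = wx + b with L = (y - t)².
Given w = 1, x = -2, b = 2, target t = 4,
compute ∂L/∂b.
∂L/∂b = -8

y = wx + b = (1)(-2) + 2 = 0
∂L/∂y = 2(y - t) = 2(0 - 4) = -8
∂y/∂b = 1
∂L/∂b = ∂L/∂y · ∂y/∂b = -8 × 1 = -8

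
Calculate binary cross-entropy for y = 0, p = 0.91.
L = 2.408

L = -0·log(0.91) - 1·log(0.09) = -log(0.09) = 2.408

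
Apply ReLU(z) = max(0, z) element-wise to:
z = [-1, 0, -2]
h = [0, 0, 0]

ReLU applied element-wise: max(0,-1)=0, max(0,0)=0, max(0,-2)=0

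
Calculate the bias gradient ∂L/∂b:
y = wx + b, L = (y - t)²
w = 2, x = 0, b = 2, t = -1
∂L/∂b = 6

y = wx + b = (2)(0) + 2 = 2
∂L/∂y = 2(y - t) = 2(2 - -1) = 6
∂y/∂b = 1
∂L/∂b = ∂L/∂y · ∂y/∂b = 6 × 1 = 6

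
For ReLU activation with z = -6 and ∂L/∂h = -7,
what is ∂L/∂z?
∂L/∂z = 0

h = ReLU(-6) = 0
Since z < 0: ∂h/∂z = 0
∂L/∂z = ∂L/∂h · ∂h/∂z = -7 × 0 = 0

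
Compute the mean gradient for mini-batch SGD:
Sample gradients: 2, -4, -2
Average gradient = -1.333

Average = (1/3)(2 + -4 + -2) = -4/3 = -1.333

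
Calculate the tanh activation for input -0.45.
-0.4219

tanh(-0.45) = (e^(-0.45) - e^(0.45))/(e^(-0.45) + e^(0.45)) = -0.4219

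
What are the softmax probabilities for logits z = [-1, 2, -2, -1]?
p = [0.0445, 0.8945, 0.0164, 0.0445]

exp(z) = [0.3679, 7.389, 0.1353, 0.3679]
Sum = 8.26
p = [0.0445, 0.8945, 0.0164, 0.0445]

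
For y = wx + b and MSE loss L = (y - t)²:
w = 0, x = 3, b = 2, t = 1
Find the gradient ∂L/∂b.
∂L/∂b = 2

y = wx + b = (0)(3) + 2 = 2
∂L/∂y = 2(y - t) = 2(2 - 1) = 2
∂y/∂b = 1
∂L/∂b = ∂L/∂y · ∂y/∂b = 2 × 1 = 2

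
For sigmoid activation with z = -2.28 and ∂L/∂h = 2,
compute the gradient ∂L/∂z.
∂L/∂z = 0.1684

σ(-2.28) = 0.09279
σ'(-2.28) = σ(-2.28)(1 - σ(-2.28)) = 0.09279 × 0.9072 = 0.08418
∂L/∂z = ∂L/∂h · σ'(z) = 2 × 0.08418 = 0.1684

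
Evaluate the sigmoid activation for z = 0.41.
0.6011

sigmoid(0.41) = 1/(1 + e^(-0.41)) = 1/(1 + 0.6637) = 0.6011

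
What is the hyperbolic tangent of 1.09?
0.7969

tanh(1.09) = (e^(1.09) - e^(-1.09))/(e^(1.09) + e^(-1.09)) = 0.7969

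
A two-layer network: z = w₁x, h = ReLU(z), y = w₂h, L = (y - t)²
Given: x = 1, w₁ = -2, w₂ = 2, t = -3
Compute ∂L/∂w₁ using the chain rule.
∂L/∂w₁ = 0

Forward pass:
z = w₁x = -2×1 = -2
h = ReLU(-2) = 0
y = w₂h = 2×0 = 0

Backward pass:
∂L/∂y = 2(y - t) = 2(0 - -3) = 6
∂y/∂h = w₂ = 2
∂h/∂z = 0 (ReLU derivative)
∂z/∂w₁ = x = 1

∂L/∂w₁ = 6 × 2 × 0 × 1 = 0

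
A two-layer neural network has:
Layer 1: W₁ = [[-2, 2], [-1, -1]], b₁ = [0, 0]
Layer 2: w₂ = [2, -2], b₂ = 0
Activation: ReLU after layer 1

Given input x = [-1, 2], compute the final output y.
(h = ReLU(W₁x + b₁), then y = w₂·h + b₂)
y = 12

Layer 1 pre-activation: z₁ = [6, -1]
After ReLU: h = [6, 0]
Layer 2 output: y = 2×6 + -2×0 + 0 = 12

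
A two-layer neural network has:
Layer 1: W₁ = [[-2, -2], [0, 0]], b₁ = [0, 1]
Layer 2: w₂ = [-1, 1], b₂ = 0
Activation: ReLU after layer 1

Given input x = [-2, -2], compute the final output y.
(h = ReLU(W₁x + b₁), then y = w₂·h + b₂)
y = -7

Layer 1 pre-activation: z₁ = [8, 1]
After ReLU: h = [8, 1]
Layer 2 output: y = -1×8 + 1×1 + 0 = -7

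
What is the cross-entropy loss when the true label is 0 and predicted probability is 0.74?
L = 1.347

L = -0·log(0.74) - 1·log(0.26) = -log(0.26) = 1.347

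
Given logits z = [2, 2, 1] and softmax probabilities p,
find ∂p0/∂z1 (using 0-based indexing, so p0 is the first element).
∂p0/∂z1 = -0.1784

p = softmax(z) = [0.4223, 0.4223, 0.1554]
p0 = 0.4223, p1 = 0.4223

∂p0/∂z1 = -p0 × p1 = -0.4223 × 0.4223 = -0.1784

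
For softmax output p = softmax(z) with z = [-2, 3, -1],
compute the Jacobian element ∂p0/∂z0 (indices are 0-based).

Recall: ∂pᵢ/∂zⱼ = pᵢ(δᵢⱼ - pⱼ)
∂p0/∂z0 = 0.00653

p = softmax(z) = [0.006573, 0.9756, 0.01787]
p0 = 0.006573

∂p0/∂z0 = p0(1 - p0) = 0.006573 × (1 - 0.006573) = 0.00653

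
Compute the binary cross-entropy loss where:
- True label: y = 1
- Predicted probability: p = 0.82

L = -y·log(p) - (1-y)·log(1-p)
L = 0.1985

L = -1·log(0.82) - 0·log(0.18) = -log(0.82) = 0.1985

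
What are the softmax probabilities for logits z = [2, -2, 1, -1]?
p = [0.6964, 0.0128, 0.2562, 0.0347]

exp(z) = [7.389, 0.1353, 2.718, 0.3679]
Sum = 10.61
p = [0.6964, 0.0128, 0.2562, 0.0347]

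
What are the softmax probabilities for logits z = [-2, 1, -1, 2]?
p = [0.0128, 0.2562, 0.0347, 0.6964]

exp(z) = [0.1353, 2.718, 0.3679, 7.389]
Sum = 10.61
p = [0.0128, 0.2562, 0.0347, 0.6964]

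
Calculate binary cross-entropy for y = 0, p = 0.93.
L = 2.659

L = -0·log(0.93) - 1·log(0.07) = -log(0.07) = 2.659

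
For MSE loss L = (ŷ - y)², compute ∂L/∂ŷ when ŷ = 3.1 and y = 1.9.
∂L/∂ŷ = 2.4

∂L/∂ŷ = 2(ŷ - y) = 2(3.1 - 1.9) = 2(1.2) = 2.4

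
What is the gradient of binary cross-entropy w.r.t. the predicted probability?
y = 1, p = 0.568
∂L/∂p = -1.761

∂L/∂p = -y/p + (1-y)/(1-p) = -1/0.568 + 0 = -1.761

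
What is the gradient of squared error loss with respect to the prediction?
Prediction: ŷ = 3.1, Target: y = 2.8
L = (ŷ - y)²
∂L/∂ŷ = 0.6

∂L/∂ŷ = 2(ŷ - y) = 2(3.1 - 2.8) = 2(0.3) = 0.6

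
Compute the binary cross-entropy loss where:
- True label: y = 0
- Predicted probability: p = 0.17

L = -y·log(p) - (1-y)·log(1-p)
L = 0.1863

L = -0·log(0.17) - 1·log(0.83) = -log(0.83) = 0.1863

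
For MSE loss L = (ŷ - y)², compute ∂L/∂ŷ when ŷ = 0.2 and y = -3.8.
∂L/∂ŷ = 8.0

∂L/∂ŷ = 2(ŷ - y) = 2(0.2 - -3.8) = 2(4.0) = 8.0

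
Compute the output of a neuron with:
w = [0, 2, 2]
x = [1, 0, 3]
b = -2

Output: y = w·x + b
y = 4

y = (0)(1) + (2)(0) + (2)(3) + -2 = 4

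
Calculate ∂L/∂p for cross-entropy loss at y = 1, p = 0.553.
∂L/∂p = -1.808

∂L/∂p = -y/p + (1-y)/(1-p) = -1/0.553 + 0 = -1.808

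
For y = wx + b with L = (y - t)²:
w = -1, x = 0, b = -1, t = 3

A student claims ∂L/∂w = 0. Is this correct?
Correct

y = (-1)(0) + -1 = -1
∂L/∂y = 2(y - t) = 2(-1 - 3) = -8
∂y/∂w = x = 0
∂L/∂w = -8 × 0 = 0

Claimed value: 0
Correct: The correct gradient is 0.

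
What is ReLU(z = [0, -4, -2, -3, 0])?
h = [0, 0, 0, 0, 0]

ReLU applied element-wise: max(0,0)=0, max(0,-4)=0, max(0,-2)=0, max(0,-3)=0, max(0,0)=0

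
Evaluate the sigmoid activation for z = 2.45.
0.9206

sigmoid(2.45) = 1/(1 + e^(-2.45)) = 1/(1 + 0.08629) = 0.9206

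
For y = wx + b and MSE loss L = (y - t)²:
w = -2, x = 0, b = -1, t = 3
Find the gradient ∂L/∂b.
∂L/∂b = -8

y = wx + b = (-2)(0) + -1 = -1
∂L/∂y = 2(y - t) = 2(-1 - 3) = -8
∂y/∂b = 1
∂L/∂b = ∂L/∂y · ∂y/∂b = -8 × 1 = -8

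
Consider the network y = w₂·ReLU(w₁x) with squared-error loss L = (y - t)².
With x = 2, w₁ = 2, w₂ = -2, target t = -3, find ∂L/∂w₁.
∂L/∂w₁ = 40

Forward pass:
z = w₁x = 2×2 = 4
h = ReLU(4) = 4
y = w₂h = -2×4 = -8

Backward pass:
∂L/∂y = 2(y - t) = 2(-8 - -3) = -10
∂y/∂h = w₂ = -2
∂h/∂z = 1 (ReLU derivative)
∂z/∂w₁ = x = 2

∂L/∂w₁ = -10 × -2 × 1 × 2 = 40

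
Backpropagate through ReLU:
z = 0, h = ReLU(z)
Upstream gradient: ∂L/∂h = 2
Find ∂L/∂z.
∂L/∂z = 0

h = ReLU(0) = 0
At z = 0: ∂h/∂z = 0 (by convention)
∂L/∂z = ∂L/∂h · ∂h/∂z = 2 × 0 = 0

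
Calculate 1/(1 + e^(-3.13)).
0.9581

sigmoid(3.13) = 1/(1 + e^(-3.13)) = 1/(1 + 0.04372) = 0.9581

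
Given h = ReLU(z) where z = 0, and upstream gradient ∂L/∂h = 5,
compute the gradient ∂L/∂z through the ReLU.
∂L/∂z = 0

h = ReLU(0) = 0
At z = 0: ∂h/∂z = 0 (by convention)
∂L/∂z = ∂L/∂h · ∂h/∂z = 5 × 0 = 0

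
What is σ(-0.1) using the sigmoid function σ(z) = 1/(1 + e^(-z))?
0.475

sigmoid(-0.1) = 1/(1 + e^(0.1)) = 1/(1 + 1.105) = 0.475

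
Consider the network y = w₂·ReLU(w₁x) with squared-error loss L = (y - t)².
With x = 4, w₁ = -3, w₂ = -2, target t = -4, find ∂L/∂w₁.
∂L/∂w₁ = 0

Forward pass:
z = w₁x = -3×4 = -12
h = ReLU(-12) = 0
y = w₂h = -2×0 = 0

Backward pass:
∂L/∂y = 2(y - t) = 2(0 - -4) = 8
∂y/∂h = w₂ = -2
∂h/∂z = 0 (ReLU derivative)
∂z/∂w₁ = x = 4

∂L/∂w₁ = 8 × -2 × 0 × 4 = 0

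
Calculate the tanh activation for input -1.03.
-0.7739

tanh(-1.03) = (e^(-1.03) - e^(1.03))/(e^(-1.03) + e^(1.03)) = -0.7739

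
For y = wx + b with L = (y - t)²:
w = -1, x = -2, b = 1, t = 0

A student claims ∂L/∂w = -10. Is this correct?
Incorrect

y = (-1)(-2) + 1 = 3
∂L/∂y = 2(y - t) = 2(3 - 0) = 6
∂y/∂w = x = -2
∂L/∂w = 6 × -2 = -12

Claimed value: -10
Incorrect: The correct gradient is -12.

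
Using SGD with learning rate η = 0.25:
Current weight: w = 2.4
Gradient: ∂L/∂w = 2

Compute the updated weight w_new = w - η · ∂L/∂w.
w_new = 1.9

w_new = w - η·∂L/∂w = 2.4 - 0.25×(2) = 2.4 - (0.5) = 1.9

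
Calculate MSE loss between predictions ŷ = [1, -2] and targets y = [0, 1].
MSE = 5

MSE = (1/2)((1-0)² + (-2-1)²) = (1/2)(1 + 9) = 5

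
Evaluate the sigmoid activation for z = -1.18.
0.2351

sigmoid(-1.18) = 1/(1 + e^(1.18)) = 1/(1 + 3.254) = 0.2351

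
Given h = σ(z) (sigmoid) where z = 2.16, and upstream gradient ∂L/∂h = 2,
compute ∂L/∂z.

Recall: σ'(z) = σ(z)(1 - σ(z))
∂L/∂z = 0.1854

σ(2.16) = 0.8966
σ'(2.16) = σ(2.16)(1 - σ(2.16)) = 0.8966 × 0.1034 = 0.09271
∂L/∂z = ∂L/∂h · σ'(z) = 2 × 0.09271 = 0.1854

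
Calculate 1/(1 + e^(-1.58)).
0.8292

sigmoid(1.58) = 1/(1 + e^(-1.58)) = 1/(1 + 0.206) = 0.8292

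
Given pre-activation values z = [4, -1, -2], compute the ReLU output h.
h = [4, 0, 0]

ReLU applied element-wise: max(0,4)=4, max(0,-1)=0, max(0,-2)=0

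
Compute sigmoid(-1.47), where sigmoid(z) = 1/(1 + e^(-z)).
0.1869

sigmoid(-1.47) = 1/(1 + e^(1.47)) = 1/(1 + 4.349) = 0.1869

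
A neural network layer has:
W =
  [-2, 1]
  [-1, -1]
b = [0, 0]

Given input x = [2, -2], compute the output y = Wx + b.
y = [-6, 0]

Wx = [-2×2 + 1×-2, -1×2 + -1×-2]
   = [-6, 0]
y = Wx + b = [-6 + 0, 0 + 0] = [-6, 0]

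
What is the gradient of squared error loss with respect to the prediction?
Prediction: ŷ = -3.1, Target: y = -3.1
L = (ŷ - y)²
∂L/∂ŷ = 0.0

∂L/∂ŷ = 2(ŷ - y) = 2(-3.1 - -3.1) = 2(0.0) = 0.0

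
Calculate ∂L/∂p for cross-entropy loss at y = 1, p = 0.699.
∂L/∂p = -1.431

∂L/∂p = -y/p + (1-y)/(1-p) = -1/0.699 + 0 = -1.431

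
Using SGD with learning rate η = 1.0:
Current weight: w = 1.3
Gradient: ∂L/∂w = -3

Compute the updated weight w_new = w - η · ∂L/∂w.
w_new = 4.3

w_new = w - η·∂L/∂w = 1.3 - 1.0×(-3) = 1.3 - (-3) = 4.3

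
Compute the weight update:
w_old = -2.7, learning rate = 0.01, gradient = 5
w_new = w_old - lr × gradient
w_new = -2.75

w_new = w - η·∂L/∂w = -2.7 - 0.01×(5) = -2.7 - (0.05) = -2.75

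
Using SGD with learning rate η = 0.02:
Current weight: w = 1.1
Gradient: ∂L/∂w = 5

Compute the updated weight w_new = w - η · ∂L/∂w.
w_new = 1

w_new = w - η·∂L/∂w = 1.1 - 0.02×(5) = 1.1 - (0.1) = 1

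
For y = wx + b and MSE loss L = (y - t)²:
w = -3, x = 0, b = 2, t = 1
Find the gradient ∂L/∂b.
∂L/∂b = 2

y = wx + b = (-3)(0) + 2 = 2
∂L/∂y = 2(y - t) = 2(2 - 1) = 2
∂y/∂b = 1
∂L/∂b = ∂L/∂y · ∂y/∂b = 2 × 1 = 2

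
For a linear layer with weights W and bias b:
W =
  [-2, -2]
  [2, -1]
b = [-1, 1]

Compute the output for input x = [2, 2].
y = [-9, 3]

Wx = [-2×2 + -2×2, 2×2 + -1×2]
   = [-8, 2]
y = Wx + b = [-8 + -1, 2 + 1] = [-9, 3]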